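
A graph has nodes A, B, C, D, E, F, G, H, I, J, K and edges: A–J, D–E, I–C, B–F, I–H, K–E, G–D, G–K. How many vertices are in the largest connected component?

Starting from A we can reach A, J. That is one component of size 2.
Starting from B we can reach B, F. That is one component of size 2.
Starting from C we can reach C, H, I. That is one component of size 3.
Starting from D we can reach D, E, G, K. That is one component of size 4.
The largest has 4 vertices.

4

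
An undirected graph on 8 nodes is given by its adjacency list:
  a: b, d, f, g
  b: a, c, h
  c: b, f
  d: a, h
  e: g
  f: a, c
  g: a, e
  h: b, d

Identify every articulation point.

a, g

Removing a increases the component count from 1 to 2, so a is a cut vertex.
Removing g increases the component count from 1 to 2, so g is a cut vertex.
By contrast removing e leaves 1 component; it is not a cut vertex. No other vertex is a cut vertex either.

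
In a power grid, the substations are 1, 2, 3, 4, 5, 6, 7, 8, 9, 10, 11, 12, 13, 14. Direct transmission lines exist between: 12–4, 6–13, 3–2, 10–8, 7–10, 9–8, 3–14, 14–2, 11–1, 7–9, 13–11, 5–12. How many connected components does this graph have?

4

Starting from 2 we can reach 2, 3, 14. That is one component of size 3.
Starting from 4 we can reach 4, 5, 12. That is one component of size 3.
Starting from 7 we can reach 7, 8, 9, 10. That is one component of size 4.
Starting from 1 we can reach 1, 6, 11, 13. That is one component of size 4.
Total: 4 components.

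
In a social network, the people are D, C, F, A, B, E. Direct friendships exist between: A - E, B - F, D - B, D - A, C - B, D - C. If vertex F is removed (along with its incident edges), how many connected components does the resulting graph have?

1

With F gone, the remaining components are: {A, B, C, D, E}.
That is 1 component.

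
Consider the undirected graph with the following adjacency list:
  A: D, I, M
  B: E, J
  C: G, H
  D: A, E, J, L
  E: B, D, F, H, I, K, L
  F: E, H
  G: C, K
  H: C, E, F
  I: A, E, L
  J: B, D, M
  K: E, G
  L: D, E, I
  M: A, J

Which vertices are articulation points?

E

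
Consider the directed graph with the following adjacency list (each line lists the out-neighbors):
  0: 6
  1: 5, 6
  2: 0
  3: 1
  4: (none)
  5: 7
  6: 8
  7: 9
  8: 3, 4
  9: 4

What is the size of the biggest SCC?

4

{1, 3, 6, 8} are all mutually reachable — one SCC of size 4.
{0} is an SCC by itself.
{2} is an SCC by itself.
{5} is an SCC by itself.
{7} is an SCC by itself.
(and 2 more singleton SCCs)
The largest has 4 vertices.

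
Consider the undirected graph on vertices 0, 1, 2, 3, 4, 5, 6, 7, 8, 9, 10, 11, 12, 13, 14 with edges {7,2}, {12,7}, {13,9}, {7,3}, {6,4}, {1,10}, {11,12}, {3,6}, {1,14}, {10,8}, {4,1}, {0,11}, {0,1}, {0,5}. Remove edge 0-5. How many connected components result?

3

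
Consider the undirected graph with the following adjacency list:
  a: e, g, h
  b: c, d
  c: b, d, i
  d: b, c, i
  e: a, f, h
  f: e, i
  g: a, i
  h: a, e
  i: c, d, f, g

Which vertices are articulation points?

Removing i increases the component count from 1 to 2, so i is a cut vertex.
By contrast removing e leaves 1 component; it is not a cut vertex. No other vertex is a cut vertex either.

i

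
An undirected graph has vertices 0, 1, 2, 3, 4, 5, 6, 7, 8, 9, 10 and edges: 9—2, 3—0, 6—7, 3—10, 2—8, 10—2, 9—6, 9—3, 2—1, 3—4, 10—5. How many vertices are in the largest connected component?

Starting from 0 we can reach 0, 1, 2, 3, 4, 5, 6, 7, 8, 9, 10. That is one component of size 11.
The largest has 11 vertices.

11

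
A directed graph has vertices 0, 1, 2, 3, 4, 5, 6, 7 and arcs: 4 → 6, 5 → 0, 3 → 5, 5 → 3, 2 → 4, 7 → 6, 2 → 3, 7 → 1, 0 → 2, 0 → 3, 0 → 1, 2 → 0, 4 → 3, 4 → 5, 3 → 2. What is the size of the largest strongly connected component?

5

{0, 2, 3, 4, 5} are all mutually reachable — one SCC of size 5.
{1} is an SCC by itself.
{7} is an SCC by itself.
{6} is an SCC by itself.
The largest has 5 vertices.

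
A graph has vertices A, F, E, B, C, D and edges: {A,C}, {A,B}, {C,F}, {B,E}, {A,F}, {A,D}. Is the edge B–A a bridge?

Yes

Removing B–A leaves no path between B and A: the component count goes from 1 to 2. So it is a bridge.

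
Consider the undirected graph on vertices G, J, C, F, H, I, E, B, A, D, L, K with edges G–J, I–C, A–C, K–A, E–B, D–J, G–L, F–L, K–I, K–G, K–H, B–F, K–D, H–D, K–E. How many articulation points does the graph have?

1

Removing K increases the component count from 1 to 2, so K is a cut vertex.
By contrast removing B leaves 1 component; it is not a cut vertex. No other vertex is a cut vertex either.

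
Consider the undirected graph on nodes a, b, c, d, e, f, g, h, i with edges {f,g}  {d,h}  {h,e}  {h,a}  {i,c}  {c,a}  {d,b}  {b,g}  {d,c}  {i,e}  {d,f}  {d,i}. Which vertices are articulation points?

d

Removing d increases the component count from 1 to 2, so d is a cut vertex.
By contrast removing e leaves 1 component; it is not a cut vertex. No other vertex is a cut vertex either.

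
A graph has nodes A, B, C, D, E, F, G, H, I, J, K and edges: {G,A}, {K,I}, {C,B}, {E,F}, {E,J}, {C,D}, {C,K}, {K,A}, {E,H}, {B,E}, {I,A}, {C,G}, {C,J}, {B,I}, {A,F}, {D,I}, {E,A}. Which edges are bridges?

E-H

The edges on the cycle C-K-A-E-B-C are not bridges since each lies on that cycle.
But removing H–E disconnects H from E — this is a bridge.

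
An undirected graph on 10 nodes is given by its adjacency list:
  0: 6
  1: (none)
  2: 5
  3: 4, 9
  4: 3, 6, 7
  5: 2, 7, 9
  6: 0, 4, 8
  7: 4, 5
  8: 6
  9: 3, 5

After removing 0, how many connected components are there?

With 0 gone, the remaining components are: {1}; {2, 3, 4, 5, 6, 7, 8, 9}.
That is 2 components.

2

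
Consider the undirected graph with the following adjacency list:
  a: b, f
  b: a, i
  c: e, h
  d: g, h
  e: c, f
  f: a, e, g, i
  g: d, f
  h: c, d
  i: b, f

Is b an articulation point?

No

Deleting b leaves 1 component (was 1) (its neighbors a, i remain connected to each other), so b is not a cut vertex.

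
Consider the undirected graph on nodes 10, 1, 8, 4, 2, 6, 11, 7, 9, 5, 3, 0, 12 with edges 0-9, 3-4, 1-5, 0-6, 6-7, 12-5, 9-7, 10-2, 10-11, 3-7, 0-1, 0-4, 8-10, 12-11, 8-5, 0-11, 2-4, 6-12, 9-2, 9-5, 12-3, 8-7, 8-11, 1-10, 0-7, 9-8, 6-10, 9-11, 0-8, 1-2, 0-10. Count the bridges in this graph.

0

The edges on the cycle 0-1-10-2-9-0 are not bridges since each lies on that cycle.
Every edge lies on some cycle, so there are no bridges.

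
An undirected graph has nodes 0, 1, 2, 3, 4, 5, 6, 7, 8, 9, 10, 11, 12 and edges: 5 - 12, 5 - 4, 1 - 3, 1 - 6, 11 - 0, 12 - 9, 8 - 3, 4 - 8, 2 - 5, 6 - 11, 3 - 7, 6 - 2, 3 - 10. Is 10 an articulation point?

Deleting 10 leaves 1 component (was 1), so 10 is not a cut vertex.

No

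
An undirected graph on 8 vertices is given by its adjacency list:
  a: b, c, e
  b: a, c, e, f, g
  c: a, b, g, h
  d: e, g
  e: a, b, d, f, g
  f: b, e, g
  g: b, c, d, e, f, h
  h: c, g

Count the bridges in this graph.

0

The edges on the cycle b-f-g-b are not bridges since each lies on that cycle.
Every edge lies on some cycle, so there are no bridges.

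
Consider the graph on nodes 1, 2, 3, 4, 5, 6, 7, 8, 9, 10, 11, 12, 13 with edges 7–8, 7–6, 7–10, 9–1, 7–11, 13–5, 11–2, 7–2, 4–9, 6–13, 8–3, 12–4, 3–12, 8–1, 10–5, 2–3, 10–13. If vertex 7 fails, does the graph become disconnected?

Yes

Deleting 7 raises the number of components from 1 to 2, so 7 is a cut vertex.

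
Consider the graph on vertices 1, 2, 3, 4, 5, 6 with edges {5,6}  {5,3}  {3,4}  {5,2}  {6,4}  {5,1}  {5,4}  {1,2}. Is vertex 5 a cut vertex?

Yes

Deleting 5 raises the number of components from 1 to 2, so 5 is a cut vertex.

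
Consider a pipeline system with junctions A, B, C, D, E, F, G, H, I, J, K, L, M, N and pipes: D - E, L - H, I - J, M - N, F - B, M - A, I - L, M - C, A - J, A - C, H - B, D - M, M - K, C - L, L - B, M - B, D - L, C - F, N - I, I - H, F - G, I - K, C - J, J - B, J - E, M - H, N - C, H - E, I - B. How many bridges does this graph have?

1

The edges on the cycle M-A-C-N-M are not bridges since each lies on that cycle.
But removing F - G disconnects F from G — this is a bridge.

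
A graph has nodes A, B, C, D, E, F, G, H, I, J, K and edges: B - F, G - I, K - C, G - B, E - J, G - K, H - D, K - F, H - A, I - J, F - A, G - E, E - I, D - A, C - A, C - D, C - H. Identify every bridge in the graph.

none

The edges on the cycle C-H-D-C are not bridges since each lies on that cycle.
Every edge lies on some cycle, so there are no bridges.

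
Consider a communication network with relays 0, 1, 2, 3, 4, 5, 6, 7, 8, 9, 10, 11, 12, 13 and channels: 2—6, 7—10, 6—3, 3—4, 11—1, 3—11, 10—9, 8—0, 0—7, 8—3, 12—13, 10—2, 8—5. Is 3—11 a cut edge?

Removing 3—11 leaves no path between 3 and 11: the component count goes from 2 to 3. So it is a bridge.

Yes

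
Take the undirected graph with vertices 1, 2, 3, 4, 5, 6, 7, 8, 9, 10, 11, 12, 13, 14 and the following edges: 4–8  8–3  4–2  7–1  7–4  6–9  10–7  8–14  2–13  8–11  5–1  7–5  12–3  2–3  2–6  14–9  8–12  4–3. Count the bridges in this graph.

The edges on the cycle 4-2-6-9-14-8-4 are not bridges since each lies on that cycle.
But removing 8–11 disconnects 8 from 11; removing 7–4 disconnects 7 from 4; removing 10–7 disconnects 10 from 7; removing 2–13 disconnects 2 from 13 — these are bridges.
That makes 4 bridges.

4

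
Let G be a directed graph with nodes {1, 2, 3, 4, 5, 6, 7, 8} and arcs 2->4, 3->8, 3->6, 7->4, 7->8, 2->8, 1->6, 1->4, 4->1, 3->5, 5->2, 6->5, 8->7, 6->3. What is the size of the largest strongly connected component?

{1, 2, 3, 4, 5, 6, 7, 8} are all mutually reachable — one SCC of size 8.
The largest has 8 vertices.

8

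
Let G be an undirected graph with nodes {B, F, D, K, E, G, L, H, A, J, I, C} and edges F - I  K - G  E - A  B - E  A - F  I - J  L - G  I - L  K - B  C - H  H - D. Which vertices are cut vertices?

Removing H increases the component count from 2 to 3, so H is a cut vertex.
Removing I increases the component count from 2 to 3, so I is a cut vertex.
By contrast removing C leaves 2 components; it is not a cut vertex. No other vertex is a cut vertex either.

H, I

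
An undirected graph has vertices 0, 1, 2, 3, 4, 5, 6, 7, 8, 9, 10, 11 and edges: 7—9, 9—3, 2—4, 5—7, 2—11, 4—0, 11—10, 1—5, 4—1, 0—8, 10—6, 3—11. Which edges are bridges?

0-4, 0-8, 10-11, 10-6

The edges on the cycle 2-4-1-5-7-9-3-11-2 are not bridges since each lies on that cycle.
But removing 0—8 disconnects 0 from 8; removing 0—4 disconnects 0 from 4; removing 10—11 disconnects 10 from 11; removing 10—6 disconnects 10 from 6 — these are bridges.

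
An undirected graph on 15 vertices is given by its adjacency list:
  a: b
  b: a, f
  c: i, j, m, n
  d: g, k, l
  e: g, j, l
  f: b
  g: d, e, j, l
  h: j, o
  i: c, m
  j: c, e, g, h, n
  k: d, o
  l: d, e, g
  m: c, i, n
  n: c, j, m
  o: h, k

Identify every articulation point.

Removing b increases the component count from 2 to 3, so b is a cut vertex.
Removing j increases the component count from 2 to 3, so j is a cut vertex.
By contrast removing g leaves 2 components; it is not a cut vertex. No other vertex is a cut vertex either.

b, j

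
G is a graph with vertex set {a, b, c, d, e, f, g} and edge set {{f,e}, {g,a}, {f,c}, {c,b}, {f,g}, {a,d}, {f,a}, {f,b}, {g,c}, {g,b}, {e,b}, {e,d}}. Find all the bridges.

The edges on the cycle f-e-b-g-f are not bridges since each lies on that cycle.
Every edge lies on some cycle, so there are no bridges.

none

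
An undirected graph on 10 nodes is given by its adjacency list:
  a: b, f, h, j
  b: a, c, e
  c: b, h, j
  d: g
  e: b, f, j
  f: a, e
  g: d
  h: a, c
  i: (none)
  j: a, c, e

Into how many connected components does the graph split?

3

i is isolated — a component by itself.
Starting from d we can reach d, g. That is one component of size 2.
Starting from a we can reach a, b, c, e, f, h, j. That is one component of size 7.
Total: 3 components.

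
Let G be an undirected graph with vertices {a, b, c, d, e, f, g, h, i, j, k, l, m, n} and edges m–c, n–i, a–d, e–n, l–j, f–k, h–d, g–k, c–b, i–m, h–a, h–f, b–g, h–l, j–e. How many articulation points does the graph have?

1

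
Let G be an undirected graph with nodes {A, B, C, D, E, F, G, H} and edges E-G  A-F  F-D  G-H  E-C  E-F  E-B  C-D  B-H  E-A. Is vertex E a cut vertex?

Yes

Deleting E raises the number of components from 1 to 2, so E is a cut vertex.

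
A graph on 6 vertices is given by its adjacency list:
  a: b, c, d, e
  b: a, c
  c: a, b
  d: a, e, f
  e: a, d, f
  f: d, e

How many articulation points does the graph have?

Removing a increases the component count from 1 to 2, so a is a cut vertex.
By contrast removing b leaves 1 component; it is not a cut vertex. No other vertex is a cut vertex either.

1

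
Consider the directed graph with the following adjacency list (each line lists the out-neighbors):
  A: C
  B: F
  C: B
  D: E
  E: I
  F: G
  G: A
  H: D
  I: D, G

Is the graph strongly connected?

No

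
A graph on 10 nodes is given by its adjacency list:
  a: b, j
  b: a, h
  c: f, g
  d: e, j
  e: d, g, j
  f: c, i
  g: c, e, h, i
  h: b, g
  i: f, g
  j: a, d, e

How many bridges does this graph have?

0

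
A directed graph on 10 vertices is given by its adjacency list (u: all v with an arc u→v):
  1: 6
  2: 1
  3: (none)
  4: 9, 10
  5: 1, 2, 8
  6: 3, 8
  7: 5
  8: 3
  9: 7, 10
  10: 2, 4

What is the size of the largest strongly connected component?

3

{4, 9, 10} are all mutually reachable — one SCC of size 3.
{7} is an SCC by itself.
{8} is an SCC by itself.
{3} is an SCC by itself.
{2} is an SCC by itself.
(and 3 more singleton SCCs)
The largest has 3 vertices.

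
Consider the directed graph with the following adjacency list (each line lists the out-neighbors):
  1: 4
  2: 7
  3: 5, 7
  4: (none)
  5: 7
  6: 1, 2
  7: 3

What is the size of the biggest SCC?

3

{3, 5, 7} are all mutually reachable — one SCC of size 3.
{2} is an SCC by itself.
{4} is an SCC by itself.
{6} is an SCC by itself.
{1} is an SCC by itself.
The largest has 3 vertices.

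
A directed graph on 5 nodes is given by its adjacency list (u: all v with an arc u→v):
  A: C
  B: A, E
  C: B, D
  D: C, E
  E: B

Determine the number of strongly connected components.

{A, B, C, D, E} are all mutually reachable — one SCC of size 5.
That gives 1 strongly connected component.

1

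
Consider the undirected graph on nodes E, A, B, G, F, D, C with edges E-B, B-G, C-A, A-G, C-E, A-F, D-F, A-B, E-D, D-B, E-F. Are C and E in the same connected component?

Yes

From C we can reach A, B, C, D, E, F, G, which includes E.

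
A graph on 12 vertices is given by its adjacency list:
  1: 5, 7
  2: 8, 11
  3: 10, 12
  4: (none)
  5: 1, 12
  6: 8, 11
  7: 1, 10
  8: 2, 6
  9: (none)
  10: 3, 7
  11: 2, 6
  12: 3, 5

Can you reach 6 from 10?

The component containing 10 is {1, 3, 5, 7, 10, 12}, and 6 is not in it.

No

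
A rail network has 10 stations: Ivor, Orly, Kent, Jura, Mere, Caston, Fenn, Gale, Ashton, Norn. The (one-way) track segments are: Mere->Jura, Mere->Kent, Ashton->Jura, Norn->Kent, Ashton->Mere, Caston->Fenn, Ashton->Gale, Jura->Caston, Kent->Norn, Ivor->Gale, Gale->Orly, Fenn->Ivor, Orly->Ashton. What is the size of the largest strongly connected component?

8

{Fenn, Gale, Ivor, Jura, Mere, Orly, Ashton, Caston} are all mutually reachable — one SCC of size 8.
{Kent, Norn} are all mutually reachable — one SCC of size 2.
The largest has 8 vertices.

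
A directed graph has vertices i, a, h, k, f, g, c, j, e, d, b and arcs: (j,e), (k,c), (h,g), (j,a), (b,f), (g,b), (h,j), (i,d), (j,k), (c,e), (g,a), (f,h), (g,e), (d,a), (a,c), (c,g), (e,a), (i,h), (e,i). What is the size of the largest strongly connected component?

{a, b, c, d, e, f, g, h, i, j, k} are all mutually reachable — one SCC of size 11.
The largest has 11 vertices.

11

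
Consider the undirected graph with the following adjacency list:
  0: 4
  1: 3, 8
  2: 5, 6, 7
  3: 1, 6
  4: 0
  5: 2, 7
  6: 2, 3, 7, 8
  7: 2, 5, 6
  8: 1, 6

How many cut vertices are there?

1

Removing 6 increases the component count from 2 to 3, so 6 is a cut vertex.
By contrast removing 5 leaves 2 components; it is not a cut vertex. No other vertex is a cut vertex either.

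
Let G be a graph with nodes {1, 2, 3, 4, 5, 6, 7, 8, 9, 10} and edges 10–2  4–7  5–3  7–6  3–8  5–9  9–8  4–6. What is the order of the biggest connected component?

1 is isolated — a component by itself.
Starting from 2 we can reach 2, 10. That is one component of size 2.
Starting from 4 we can reach 4, 6, 7. That is one component of size 3.
Starting from 3 we can reach 3, 5, 8, 9. That is one component of size 4.
The largest has 4 vertices.

4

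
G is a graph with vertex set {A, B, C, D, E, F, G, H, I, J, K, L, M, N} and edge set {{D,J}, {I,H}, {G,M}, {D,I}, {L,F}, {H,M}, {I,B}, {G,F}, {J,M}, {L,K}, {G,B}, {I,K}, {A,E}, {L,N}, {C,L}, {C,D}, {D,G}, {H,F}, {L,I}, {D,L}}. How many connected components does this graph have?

2

Starting from A we can reach A, E. That is one component of size 2.
Starting from B we can reach B, C, D, F, G, H, I, J, K, L, M, N. That is one component of size 12.
Total: 2 components.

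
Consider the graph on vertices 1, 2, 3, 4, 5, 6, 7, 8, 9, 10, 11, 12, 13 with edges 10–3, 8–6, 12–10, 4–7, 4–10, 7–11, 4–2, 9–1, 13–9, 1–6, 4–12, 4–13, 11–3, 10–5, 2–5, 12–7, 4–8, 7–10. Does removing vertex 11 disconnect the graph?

No

Deleting 11 leaves 1 component (was 1) (its neighbors 3, 7 remain connected to each other), so 11 is not a cut vertex.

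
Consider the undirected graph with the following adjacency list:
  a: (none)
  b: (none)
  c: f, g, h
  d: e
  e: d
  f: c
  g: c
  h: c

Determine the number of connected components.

4

a is isolated — a component by itself.
b is isolated — a component by itself.
Starting from d we can reach d, e. That is one component of size 2.
Starting from c we can reach c, f, g, h. That is one component of size 4.
Total: 4 components.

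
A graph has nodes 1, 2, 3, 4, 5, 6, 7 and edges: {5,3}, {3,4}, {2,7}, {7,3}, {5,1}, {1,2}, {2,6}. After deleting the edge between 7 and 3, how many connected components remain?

7 and 3 are still connected via 7-2-1-5-3, so the component count stays at 1.

1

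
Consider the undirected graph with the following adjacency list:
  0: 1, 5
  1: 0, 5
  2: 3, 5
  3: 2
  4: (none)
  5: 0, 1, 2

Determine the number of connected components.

4 is isolated — a component by itself.
Starting from 0 we can reach 0, 1, 2, 3, 5. That is one component of size 5.
Total: 2 components.

2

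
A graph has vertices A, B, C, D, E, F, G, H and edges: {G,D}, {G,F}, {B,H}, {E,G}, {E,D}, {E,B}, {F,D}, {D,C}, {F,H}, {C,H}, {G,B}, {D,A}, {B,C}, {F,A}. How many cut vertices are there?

Removing H, for instance, still leaves 1 component. No single vertex removal increases the component count — the graph has no articulation points.

0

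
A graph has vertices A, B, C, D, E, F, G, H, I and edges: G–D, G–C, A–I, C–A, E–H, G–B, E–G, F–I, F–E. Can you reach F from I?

From I we can reach A, B, C, D, E, F, G, H, I, which includes F.

Yes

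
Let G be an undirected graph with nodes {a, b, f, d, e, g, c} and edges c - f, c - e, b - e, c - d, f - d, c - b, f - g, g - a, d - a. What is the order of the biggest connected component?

Starting from a we can reach a, b, c, d, e, f, g. That is one component of size 7.
The largest has 7 vertices.

7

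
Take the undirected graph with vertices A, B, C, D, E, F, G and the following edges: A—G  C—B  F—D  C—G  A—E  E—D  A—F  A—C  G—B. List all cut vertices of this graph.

A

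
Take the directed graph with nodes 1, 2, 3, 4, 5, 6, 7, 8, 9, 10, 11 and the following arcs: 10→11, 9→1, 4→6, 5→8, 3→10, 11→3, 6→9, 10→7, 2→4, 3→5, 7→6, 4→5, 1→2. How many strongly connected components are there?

5

{1, 2, 4, 6, 9} are all mutually reachable — one SCC of size 5.
{3, 10, 11} are all mutually reachable — one SCC of size 3.
{8} is an SCC by itself.
{7} is an SCC by itself.
{5} is an SCC by itself.
That gives 5 strongly connected components.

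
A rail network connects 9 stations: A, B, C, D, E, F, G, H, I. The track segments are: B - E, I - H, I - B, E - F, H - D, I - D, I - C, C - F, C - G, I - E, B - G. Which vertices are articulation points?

I

Removing I increases the component count from 2 to 3, so I is a cut vertex.
By contrast removing H leaves 2 components; it is not a cut vertex. No other vertex is a cut vertex either.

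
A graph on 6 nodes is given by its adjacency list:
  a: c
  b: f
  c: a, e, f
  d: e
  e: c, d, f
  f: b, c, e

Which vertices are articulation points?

Removing c increases the component count from 1 to 2, so c is a cut vertex.
Removing e increases the component count from 1 to 2, so e is a cut vertex.
Removing f increases the component count from 1 to 2, so f is a cut vertex.
By contrast removing a leaves 1 component; it is not a cut vertex. No other vertex is a cut vertex either.

c, e, f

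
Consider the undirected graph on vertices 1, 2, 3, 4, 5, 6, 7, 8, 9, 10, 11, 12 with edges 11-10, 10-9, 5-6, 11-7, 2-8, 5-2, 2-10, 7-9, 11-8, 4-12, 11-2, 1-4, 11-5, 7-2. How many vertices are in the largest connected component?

8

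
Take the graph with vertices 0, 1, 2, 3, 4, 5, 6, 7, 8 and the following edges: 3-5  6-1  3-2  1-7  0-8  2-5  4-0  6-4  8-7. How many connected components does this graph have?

2

Starting from 2 we can reach 2, 3, 5. That is one component of size 3.
Starting from 0 we can reach 0, 1, 4, 6, 7, 8. That is one component of size 6.
Total: 2 components.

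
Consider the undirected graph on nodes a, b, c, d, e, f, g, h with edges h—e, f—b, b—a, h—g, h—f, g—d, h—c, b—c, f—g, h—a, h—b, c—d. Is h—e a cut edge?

Yes

Removing h—e leaves no path between h and e: the component count goes from 1 to 2. So it is a bridge.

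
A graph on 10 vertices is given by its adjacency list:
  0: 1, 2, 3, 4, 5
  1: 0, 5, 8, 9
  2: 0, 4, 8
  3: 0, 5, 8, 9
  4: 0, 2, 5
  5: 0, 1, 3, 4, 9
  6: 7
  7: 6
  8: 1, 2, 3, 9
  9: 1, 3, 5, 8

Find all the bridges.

6-7

The edges on the cycle 5-0-1-9-8-3-5 are not bridges since each lies on that cycle.
But removing 6-7 disconnects 6 from 7 — this is a bridge.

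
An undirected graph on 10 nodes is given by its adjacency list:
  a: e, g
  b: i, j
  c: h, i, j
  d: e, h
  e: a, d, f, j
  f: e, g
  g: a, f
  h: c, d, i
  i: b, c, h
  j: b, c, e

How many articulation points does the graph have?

Removing e increases the component count from 1 to 2, so e is a cut vertex.
By contrast removing a leaves 1 component; it is not a cut vertex. No other vertex is a cut vertex either.

1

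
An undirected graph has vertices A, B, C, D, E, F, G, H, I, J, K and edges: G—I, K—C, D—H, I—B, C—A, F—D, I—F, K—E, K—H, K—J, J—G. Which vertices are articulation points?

C, I, K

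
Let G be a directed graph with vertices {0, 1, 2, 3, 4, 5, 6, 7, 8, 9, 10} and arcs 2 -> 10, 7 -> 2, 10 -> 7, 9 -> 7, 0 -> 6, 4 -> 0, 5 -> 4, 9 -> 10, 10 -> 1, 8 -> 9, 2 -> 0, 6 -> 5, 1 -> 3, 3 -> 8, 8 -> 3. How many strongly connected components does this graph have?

{1, 2, 3, 7, 8, 9, 10} are all mutually reachable — one SCC of size 7.
{0, 4, 5, 6} are all mutually reachable — one SCC of size 4.
That gives 2 strongly connected components.

2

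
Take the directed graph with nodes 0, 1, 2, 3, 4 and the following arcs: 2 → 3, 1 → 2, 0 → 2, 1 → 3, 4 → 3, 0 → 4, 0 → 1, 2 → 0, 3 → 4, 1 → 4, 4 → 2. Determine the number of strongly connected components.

1

{0, 1, 2, 3, 4} are all mutually reachable — one SCC of size 5.
That gives 1 strongly connected component.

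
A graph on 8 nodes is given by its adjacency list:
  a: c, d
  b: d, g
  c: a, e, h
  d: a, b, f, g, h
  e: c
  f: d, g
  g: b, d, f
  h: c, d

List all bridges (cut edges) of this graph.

The edges on the cycle d-h-c-a-d are not bridges since each lies on that cycle.
But removing e-c disconnects e from c — this is a bridge.

c-e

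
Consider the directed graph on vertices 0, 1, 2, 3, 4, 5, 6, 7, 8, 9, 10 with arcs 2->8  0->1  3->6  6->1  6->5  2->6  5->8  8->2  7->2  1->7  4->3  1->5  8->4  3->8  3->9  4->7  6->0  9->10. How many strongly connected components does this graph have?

3

{0, 1, 2, 3, 4, 5, 6, 7, 8} are all mutually reachable — one SCC of size 9.
{10} is an SCC by itself.
{9} is an SCC by itself.
That gives 3 strongly connected components.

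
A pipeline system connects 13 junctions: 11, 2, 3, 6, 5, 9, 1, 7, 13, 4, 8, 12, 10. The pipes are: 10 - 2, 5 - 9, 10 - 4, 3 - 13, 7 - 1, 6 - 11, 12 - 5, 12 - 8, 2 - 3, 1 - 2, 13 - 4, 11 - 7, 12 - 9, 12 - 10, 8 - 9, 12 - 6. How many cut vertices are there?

Removing 12 increases the component count from 1 to 2, so 12 is a cut vertex.
By contrast removing 11 leaves 1 component; it is not a cut vertex. No other vertex is a cut vertex either.

1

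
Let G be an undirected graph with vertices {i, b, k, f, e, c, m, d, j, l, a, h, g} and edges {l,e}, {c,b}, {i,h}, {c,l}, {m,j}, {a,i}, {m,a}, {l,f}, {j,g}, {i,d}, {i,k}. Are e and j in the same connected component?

No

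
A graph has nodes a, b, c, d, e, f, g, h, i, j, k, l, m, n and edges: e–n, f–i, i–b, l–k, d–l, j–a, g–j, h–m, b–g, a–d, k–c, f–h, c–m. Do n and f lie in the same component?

No

The component containing n is {e, n}, and f is not in it.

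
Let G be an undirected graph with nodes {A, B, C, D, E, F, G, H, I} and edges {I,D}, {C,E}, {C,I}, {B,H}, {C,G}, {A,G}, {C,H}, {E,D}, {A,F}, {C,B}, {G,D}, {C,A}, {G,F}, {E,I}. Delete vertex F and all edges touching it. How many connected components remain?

With F gone, the remaining components are: {A, B, C, D, E, G, H, I}.
That is 1 component.

1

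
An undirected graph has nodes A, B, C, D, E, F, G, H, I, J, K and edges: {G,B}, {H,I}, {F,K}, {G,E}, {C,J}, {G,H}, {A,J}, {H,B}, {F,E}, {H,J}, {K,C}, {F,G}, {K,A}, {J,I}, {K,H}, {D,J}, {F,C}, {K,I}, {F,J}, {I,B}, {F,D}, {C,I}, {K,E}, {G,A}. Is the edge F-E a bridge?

No

After removing F-E, the path F-K-E still connects them, so the edge is not a bridge.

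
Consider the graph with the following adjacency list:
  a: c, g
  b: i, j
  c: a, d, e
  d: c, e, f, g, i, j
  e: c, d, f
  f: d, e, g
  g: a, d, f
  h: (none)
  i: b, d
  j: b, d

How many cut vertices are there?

1

Removing d increases the component count from 2 to 3, so d is a cut vertex.
By contrast removing i leaves 2 components; it is not a cut vertex. No other vertex is a cut vertex either.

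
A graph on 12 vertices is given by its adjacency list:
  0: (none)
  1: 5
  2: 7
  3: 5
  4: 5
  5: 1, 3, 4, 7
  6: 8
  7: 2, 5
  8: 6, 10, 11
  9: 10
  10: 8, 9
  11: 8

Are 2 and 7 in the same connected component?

From 2 we can reach 1, 2, 3, 4, 5, 7, which includes 7.

Yes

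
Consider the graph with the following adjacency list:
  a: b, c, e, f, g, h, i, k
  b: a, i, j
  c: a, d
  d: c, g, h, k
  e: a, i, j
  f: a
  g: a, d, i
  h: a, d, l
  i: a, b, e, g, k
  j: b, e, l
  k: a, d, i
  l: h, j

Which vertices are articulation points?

Removing a increases the component count from 1 to 2, so a is a cut vertex.
By contrast removing f leaves 1 component; it is not a cut vertex. No other vertex is a cut vertex either.

a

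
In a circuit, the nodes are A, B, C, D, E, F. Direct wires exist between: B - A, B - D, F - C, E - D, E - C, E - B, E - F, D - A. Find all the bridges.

The edges on the cycle E-F-C-E are not bridges since each lies on that cycle.
Every edge lies on some cycle, so there are no bridges.

none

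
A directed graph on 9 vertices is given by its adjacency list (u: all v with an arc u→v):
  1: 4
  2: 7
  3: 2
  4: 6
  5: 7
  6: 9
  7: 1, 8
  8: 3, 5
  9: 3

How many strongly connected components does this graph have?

1

{1, 2, 3, 4, 5, 6, 7, 8, 9} are all mutually reachable — one SCC of size 9.
That gives 1 strongly connected component.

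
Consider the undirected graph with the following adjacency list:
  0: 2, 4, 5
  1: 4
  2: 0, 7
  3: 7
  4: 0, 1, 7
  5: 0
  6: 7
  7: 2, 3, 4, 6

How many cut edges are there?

The edges on the cycle 7-4-0-2-7 are not bridges since each lies on that cycle.
But removing 4-1 disconnects 4 from 1; removing 0-5 disconnects 0 from 5; removing 7-3 disconnects 7 from 3; removing 7-6 disconnects 7 from 6 — these are bridges.
That makes 4 bridges.

4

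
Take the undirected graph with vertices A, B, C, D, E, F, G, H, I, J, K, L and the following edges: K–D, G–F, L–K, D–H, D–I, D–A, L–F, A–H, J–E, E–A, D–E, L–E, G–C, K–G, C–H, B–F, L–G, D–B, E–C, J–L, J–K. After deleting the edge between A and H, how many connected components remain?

1

A and H are still connected via A-D-H, so the component count stays at 1.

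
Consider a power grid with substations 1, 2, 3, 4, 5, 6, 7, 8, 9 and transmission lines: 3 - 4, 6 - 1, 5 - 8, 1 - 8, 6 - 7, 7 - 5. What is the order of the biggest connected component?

5

9 is isolated — a component by itself.
2 is isolated — a component by itself.
Starting from 3 we can reach 3, 4. That is one component of size 2.
Starting from 1 we can reach 1, 5, 6, 7, 8. That is one component of size 5.
The largest has 5 vertices.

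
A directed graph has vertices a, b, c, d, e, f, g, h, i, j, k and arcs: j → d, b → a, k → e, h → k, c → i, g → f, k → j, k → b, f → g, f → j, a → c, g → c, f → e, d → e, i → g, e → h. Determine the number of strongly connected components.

1

{a, b, c, d, e, f, g, h, i, j, k} are all mutually reachable — one SCC of size 11.
That gives 1 strongly connected component.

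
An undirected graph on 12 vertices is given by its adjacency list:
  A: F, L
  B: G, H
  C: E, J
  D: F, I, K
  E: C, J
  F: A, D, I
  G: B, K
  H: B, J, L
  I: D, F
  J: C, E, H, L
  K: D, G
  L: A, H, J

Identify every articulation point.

J

Removing J increases the component count from 1 to 2, so J is a cut vertex.
By contrast removing G leaves 1 component; it is not a cut vertex. No other vertex is a cut vertex either.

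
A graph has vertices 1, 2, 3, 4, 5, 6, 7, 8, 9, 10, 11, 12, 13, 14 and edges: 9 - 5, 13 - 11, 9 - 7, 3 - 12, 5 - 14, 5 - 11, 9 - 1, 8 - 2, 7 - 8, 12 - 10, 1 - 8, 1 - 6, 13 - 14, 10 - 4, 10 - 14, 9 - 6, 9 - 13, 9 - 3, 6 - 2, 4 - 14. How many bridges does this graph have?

The edges on the cycle 10-4-14-10 are not bridges since each lies on that cycle.
Every edge lies on some cycle, so there are no bridges.

0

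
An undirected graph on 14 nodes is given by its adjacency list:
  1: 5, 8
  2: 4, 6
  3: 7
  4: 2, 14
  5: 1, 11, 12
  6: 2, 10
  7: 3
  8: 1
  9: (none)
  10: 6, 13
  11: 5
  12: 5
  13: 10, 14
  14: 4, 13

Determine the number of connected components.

9 is isolated — a component by itself.
Starting from 3 we can reach 3, 7. That is one component of size 2.
Starting from 1 we can reach 1, 5, 8, 11, 12. That is one component of size 5.
Starting from 2 we can reach 2, 4, 6, 10, 13, 14. That is one component of size 6.
Total: 4 components.

4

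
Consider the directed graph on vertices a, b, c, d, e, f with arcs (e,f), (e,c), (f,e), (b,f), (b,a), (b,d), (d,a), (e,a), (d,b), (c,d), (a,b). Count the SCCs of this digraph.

{a, b, c, d, e, f} are all mutually reachable — one SCC of size 6.
That gives 1 strongly connected component.

1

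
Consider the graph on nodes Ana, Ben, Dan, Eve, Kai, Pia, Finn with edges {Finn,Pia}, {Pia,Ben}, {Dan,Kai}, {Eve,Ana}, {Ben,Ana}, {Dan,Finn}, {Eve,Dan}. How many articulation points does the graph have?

Removing Dan increases the component count from 1 to 2, so Dan is a cut vertex.
By contrast removing Kai leaves 1 component; it is not a cut vertex. No other vertex is a cut vertex either.

1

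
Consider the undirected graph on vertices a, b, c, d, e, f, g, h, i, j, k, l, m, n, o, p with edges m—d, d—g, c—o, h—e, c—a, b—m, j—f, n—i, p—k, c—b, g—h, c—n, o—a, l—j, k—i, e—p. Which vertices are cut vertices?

c, j

Removing c increases the component count from 2 to 3, so c is a cut vertex.
Removing j increases the component count from 2 to 3, so j is a cut vertex.
By contrast removing l leaves 2 components; it is not a cut vertex. No other vertex is a cut vertex either.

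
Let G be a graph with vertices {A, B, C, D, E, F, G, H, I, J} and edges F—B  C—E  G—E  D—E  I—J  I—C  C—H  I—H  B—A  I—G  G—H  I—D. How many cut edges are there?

3

The edges on the cycle I-G-H-C-I are not bridges since each lies on that cycle.
But removing I—J disconnects I from J; removing B—A disconnects B from A; removing B—F disconnects B from F — these are bridges.
That makes 3 bridges.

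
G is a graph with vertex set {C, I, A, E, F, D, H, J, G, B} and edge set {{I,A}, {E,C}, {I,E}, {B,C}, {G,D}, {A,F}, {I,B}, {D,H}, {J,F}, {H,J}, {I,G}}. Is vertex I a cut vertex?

Yes

Deleting I raises the number of components from 1 to 2, so I is a cut vertex.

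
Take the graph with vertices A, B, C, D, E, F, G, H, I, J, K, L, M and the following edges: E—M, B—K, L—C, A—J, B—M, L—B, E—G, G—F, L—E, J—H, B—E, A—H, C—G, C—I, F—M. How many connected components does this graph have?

3

D is isolated — a component by itself.
Starting from A we can reach A, H, J. That is one component of size 3.
Starting from B we can reach B, C, E, F, G, I, K, L, M. That is one component of size 9.
Total: 3 components.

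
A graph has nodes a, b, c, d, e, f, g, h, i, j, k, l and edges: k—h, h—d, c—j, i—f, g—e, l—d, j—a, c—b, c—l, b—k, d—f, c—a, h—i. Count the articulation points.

Removing c increases the component count from 2 to 3, so c is a cut vertex.
By contrast removing g leaves 2 components; it is not a cut vertex. No other vertex is a cut vertex either.

1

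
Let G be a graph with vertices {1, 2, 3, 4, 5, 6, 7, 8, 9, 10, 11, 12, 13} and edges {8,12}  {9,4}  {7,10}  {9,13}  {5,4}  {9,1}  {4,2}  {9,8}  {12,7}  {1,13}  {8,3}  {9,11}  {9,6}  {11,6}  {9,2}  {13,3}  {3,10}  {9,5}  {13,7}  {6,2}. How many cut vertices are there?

1

Removing 9 increases the component count from 1 to 2, so 9 is a cut vertex.
By contrast removing 3 leaves 1 component; it is not a cut vertex. No other vertex is a cut vertex either.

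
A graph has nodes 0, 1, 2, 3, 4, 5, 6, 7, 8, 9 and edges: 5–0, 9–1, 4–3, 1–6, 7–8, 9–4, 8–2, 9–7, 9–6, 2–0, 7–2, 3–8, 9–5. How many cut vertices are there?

1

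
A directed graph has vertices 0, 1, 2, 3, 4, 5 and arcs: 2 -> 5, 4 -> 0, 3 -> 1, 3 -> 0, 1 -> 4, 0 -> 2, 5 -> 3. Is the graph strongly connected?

Yes

From 1 we can reach every vertex (0, 1, 2, 3, 4, 5), and every vertex can reach 1 (0, 1, 2, 3, 4, 5). So the whole graph is one strongly connected component.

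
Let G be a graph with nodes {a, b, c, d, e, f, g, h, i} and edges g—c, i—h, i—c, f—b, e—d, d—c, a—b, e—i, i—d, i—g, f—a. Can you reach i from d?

From d we can reach c, d, e, g, h, i, which includes i.

Yes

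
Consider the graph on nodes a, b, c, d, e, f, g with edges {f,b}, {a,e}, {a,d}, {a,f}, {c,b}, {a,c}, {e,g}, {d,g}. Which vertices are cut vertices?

Removing a increases the component count from 1 to 2, so a is a cut vertex.
By contrast removing e leaves 1 component; it is not a cut vertex. No other vertex is a cut vertex either.

a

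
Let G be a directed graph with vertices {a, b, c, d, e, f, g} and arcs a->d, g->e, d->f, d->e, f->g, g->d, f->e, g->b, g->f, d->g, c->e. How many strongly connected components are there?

{d, f, g} are all mutually reachable — one SCC of size 3.
{a} is an SCC by itself.
{c} is an SCC by itself.
{b} is an SCC by itself.
{e} is an SCC by itself.
That gives 5 strongly connected components.

5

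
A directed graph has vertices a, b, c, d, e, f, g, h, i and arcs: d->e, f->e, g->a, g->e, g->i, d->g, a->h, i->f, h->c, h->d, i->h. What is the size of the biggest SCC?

5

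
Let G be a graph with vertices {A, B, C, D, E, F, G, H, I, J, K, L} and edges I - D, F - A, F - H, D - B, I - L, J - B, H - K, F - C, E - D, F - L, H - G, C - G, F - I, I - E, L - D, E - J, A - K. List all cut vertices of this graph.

Removing F increases the component count from 1 to 2, so F is a cut vertex.
By contrast removing J leaves 1 component; it is not a cut vertex. No other vertex is a cut vertex either.

F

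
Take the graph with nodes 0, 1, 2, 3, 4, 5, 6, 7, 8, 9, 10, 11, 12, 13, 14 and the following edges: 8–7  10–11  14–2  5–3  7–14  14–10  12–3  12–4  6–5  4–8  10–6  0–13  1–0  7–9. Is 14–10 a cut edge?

No

After removing 14–10, the path 14-7-8-4-12-3-5-6-10 still connects them, so the edge is not a bridge.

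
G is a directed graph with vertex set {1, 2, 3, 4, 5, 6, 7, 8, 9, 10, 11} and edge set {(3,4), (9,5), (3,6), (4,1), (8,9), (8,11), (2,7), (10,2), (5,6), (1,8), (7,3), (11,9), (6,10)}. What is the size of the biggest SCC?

{1, 2, 3, 4, 5, 6, 7, 8, 9, 10, 11} are all mutually reachable — one SCC of size 11.
The largest has 11 vertices.

11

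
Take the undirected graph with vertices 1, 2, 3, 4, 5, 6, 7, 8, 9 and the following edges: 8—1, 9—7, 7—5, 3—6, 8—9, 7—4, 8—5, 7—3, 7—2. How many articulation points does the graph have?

Removing 3 increases the component count from 1 to 2, so 3 is a cut vertex.
Removing 7 increases the component count from 1 to 4, so 7 is a cut vertex.
Removing 8 increases the component count from 1 to 2, so 8 is a cut vertex.
By contrast removing 9 leaves 1 component; it is not a cut vertex. No other vertex is a cut vertex either.

3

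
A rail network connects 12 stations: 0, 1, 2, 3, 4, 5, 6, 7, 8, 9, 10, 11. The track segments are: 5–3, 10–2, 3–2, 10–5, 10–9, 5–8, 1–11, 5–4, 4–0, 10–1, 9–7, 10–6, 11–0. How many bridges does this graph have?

The edges on the cycle 10-5-3-2-10 are not bridges since each lies on that cycle.
But removing 8–5 disconnects 8 from 5; removing 10–9 disconnects 10 from 9; removing 9–7 disconnects 9 from 7; removing 10–6 disconnects 10 from 6 — these are bridges.
That makes 4 bridges.

4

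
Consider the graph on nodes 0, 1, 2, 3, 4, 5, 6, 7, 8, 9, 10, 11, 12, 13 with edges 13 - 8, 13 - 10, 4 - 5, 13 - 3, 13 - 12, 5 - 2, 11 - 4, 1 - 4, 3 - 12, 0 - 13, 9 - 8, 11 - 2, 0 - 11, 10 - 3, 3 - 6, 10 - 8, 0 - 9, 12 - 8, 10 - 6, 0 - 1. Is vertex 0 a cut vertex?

Yes

Deleting 0 raises the number of components from 2 to 3, so 0 is a cut vertex.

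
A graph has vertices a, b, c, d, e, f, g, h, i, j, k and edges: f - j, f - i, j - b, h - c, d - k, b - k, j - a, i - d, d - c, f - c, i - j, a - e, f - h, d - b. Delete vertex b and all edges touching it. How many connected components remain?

2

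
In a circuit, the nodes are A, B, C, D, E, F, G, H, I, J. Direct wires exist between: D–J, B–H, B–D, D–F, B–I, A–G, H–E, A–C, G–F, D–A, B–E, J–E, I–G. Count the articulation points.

1

Removing A increases the component count from 1 to 2, so A is a cut vertex.
By contrast removing I leaves 1 component; it is not a cut vertex. No other vertex is a cut vertex either.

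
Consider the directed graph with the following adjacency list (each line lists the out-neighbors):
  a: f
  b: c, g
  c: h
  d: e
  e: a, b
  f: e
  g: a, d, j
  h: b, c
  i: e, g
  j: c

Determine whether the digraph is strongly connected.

There is no directed path from d to i, so the graph is not strongly connected.

No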